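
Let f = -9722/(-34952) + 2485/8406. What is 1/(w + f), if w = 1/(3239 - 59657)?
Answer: 690665658084/396274494401 ≈ 1.7429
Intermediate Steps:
w = -1/56418 (w = 1/(-56418) = -1/56418 ≈ -1.7725e-5)
f = 42144713/73451628 (f = -9722*(-1/34952) + 2485*(1/8406) = 4861/17476 + 2485/8406 = 42144713/73451628 ≈ 0.57378)
1/(w + f) = 1/(-1/56418 + 42144713/73451628) = 1/(396274494401/690665658084) = 690665658084/396274494401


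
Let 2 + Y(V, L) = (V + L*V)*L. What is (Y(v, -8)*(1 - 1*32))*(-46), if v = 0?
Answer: -2852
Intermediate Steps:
Y(V, L) = -2 + L*(V + L*V) (Y(V, L) = -2 + (V + L*V)*L = -2 + L*(V + L*V))
(Y(v, -8)*(1 - 1*32))*(-46) = ((-2 - 8*0 + 0*(-8)**2)*(1 - 1*32))*(-46) = ((-2 + 0 + 0*64)*(1 - 32))*(-46) = ((-2 + 0 + 0)*(-31))*(-46) = -2*(-31)*(-46) = 62*(-46) = -2852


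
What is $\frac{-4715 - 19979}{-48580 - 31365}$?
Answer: $\frac{24694}{79945} \approx 0.30889$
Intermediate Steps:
$\frac{-4715 - 19979}{-48580 - 31365} = - \frac{24694}{-79945} = \left(-24694\right) \left(- \frac{1}{79945}\right) = \frac{24694}{79945}$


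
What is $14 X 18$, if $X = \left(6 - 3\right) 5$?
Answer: $3780$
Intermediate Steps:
$X = 15$ ($X = 3 \cdot 5 = 15$)
$14 X 18 = 14 \cdot 15 \cdot 18 = 210 \cdot 18 = 3780$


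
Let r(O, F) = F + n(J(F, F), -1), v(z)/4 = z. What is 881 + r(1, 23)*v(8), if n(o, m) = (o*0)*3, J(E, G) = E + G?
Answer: 1617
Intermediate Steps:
v(z) = 4*z
n(o, m) = 0 (n(o, m) = 0*3 = 0)
r(O, F) = F (r(O, F) = F + 0 = F)
881 + r(1, 23)*v(8) = 881 + 23*(4*8) = 881 + 23*32 = 881 + 736 = 1617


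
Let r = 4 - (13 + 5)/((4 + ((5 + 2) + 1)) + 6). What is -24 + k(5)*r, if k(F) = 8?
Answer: 0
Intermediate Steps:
r = 3 (r = 4 - 18/((4 + (7 + 1)) + 6) = 4 - 18/((4 + 8) + 6) = 4 - 18/(12 + 6) = 4 - 18/18 = 4 - 1*1 = 4 - 1 = 3)
-24 + k(5)*r = -24 + 8*3 = -24 + 24 = 0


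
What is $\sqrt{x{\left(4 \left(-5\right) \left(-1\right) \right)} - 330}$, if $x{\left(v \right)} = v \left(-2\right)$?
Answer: $i \sqrt{370} \approx 19.235 i$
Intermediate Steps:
$x{\left(v \right)} = - 2 v$
$\sqrt{x{\left(4 \left(-5\right) \left(-1\right) \right)} - 330} = \sqrt{- 2 \cdot 4 \left(-5\right) \left(-1\right) - 330} = \sqrt{- 2 \left(\left(-20\right) \left(-1\right)\right) - 330} = \sqrt{\left(-2\right) 20 - 330} = \sqrt{-40 - 330} = \sqrt{-370} = i \sqrt{370}$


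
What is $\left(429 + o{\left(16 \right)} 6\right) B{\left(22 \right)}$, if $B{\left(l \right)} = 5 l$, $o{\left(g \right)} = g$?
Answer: $57750$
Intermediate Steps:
$\left(429 + o{\left(16 \right)} 6\right) B{\left(22 \right)} = \left(429 + 16 \cdot 6\right) 5 \cdot 22 = \left(429 + 96\right) 110 = 525 \cdot 110 = 57750$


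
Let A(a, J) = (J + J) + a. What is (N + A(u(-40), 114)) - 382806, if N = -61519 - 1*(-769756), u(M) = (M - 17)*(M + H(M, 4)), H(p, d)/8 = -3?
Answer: 329307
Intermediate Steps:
H(p, d) = -24 (H(p, d) = 8*(-3) = -24)
u(M) = (-24 + M)*(-17 + M) (u(M) = (M - 17)*(M - 24) = (-17 + M)*(-24 + M) = (-24 + M)*(-17 + M))
N = 708237 (N = -61519 + 769756 = 708237)
A(a, J) = a + 2*J (A(a, J) = 2*J + a = a + 2*J)
(N + A(u(-40), 114)) - 382806 = (708237 + ((408 + (-40)**2 - 41*(-40)) + 2*114)) - 382806 = (708237 + ((408 + 1600 + 1640) + 228)) - 382806 = (708237 + (3648 + 228)) - 382806 = (708237 + 3876) - 382806 = 712113 - 382806 = 329307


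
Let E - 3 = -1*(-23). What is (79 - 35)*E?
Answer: 1144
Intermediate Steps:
E = 26 (E = 3 - 1*(-23) = 3 + 23 = 26)
(79 - 35)*E = (79 - 35)*26 = 44*26 = 1144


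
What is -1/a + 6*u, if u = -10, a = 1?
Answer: -61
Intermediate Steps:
-1/a + 6*u = -1/1 + 6*(-10) = -1*1 - 60 = -1 - 60 = -61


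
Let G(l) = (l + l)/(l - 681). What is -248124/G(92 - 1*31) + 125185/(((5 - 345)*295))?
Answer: 1542982379143/1223660 ≈ 1.2610e+6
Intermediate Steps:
G(l) = 2*l/(-681 + l) (G(l) = (2*l)/(-681 + l) = 2*l/(-681 + l))
-248124/G(92 - 1*31) + 125185/(((5 - 345)*295)) = -248124*(-681 + (92 - 1*31))/(2*(92 - 1*31)) + 125185/(((5 - 345)*295)) = -248124*(-681 + (92 - 31))/(2*(92 - 31)) + 125185/((-340*295)) = -248124/(2*61/(-681 + 61)) + 125185/(-100300) = -248124/(2*61/(-620)) + 125185*(-1/100300) = -248124/(2*61*(-1/620)) - 25037/20060 = -248124/(-61/310) - 25037/20060 = -248124*(-310/61) - 25037/20060 = 76918440/61 - 25037/20060 = 1542982379143/1223660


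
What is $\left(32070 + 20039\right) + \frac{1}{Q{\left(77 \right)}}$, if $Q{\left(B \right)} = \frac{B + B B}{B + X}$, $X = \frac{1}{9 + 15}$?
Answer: $\frac{7511201545}{144144} \approx 52109.0$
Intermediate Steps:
$X = \frac{1}{24} \approx 0.041667$
$Q{\left(B \right)} = \frac{B + B^{2}}{\frac{1}{24} + B}$ ($Q{\left(B \right)} = \frac{B + B B}{B + \frac{1}{24}} = \frac{B + B^{2}}{\frac{1}{24} + B}$)
$\left(32070 + 20039\right) + \frac{1}{Q{\left(77 \right)}} = \left(32070 + 20039\right) + \frac{1}{24 \cdot 77 \frac{1}{1 + 24 \cdot 77} \left(1 + 77\right)} = 52109 + \frac{1}{24 \cdot 77 \frac{1}{1 + 1848} \cdot 78} = 52109 + \frac{1}{24 \cdot 77 \cdot \frac{1}{1849} \cdot 78} = 52109 + \frac{1}{\frac{144144}{1849}} = 52109 + \frac{1849}{144144} = \frac{7511201545}{144144}$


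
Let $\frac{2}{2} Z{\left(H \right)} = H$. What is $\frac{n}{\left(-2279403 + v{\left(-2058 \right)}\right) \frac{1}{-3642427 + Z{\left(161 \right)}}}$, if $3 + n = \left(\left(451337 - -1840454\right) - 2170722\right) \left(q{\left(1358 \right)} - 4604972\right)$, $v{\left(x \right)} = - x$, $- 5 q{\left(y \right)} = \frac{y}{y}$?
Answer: $- \frac{10153169397550656784}{11386725} \approx -8.9167 \cdot 10^{11}$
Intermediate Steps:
$Z{\left(H \right)} = H$
$q{\left(y \right)} = - \frac{1}{5}$ ($q{\left(y \right)} = - \frac{y \frac{1}{y}}{5} = \left(- \frac{1}{5}\right) 1 = - \frac{1}{5}$)
$n = - \frac{2787596896424}{5}$ ($n = -3 + \left(\left(451337 - -1840454\right) - 2170722\right) \left(- \frac{1}{5} - 4604972\right) = -3 + \left(\left(451337 + 1840454\right) - 2170722\right) \left(- \frac{23024861}{5}\right) = -3 + \left(2291791 - 2170722\right) \left(- \frac{23024861}{5}\right) = -3 + 121069 \left(- \frac{23024861}{5}\right) = -3 - \frac{2787596896409}{5} = - \frac{2787596896424}{5} \approx -5.5752 \cdot 10^{11}$)
$\frac{n}{\left(-2279403 + v{\left(-2058 \right)}\right) \frac{1}{-3642427 + Z{\left(161 \right)}}} = - \frac{2787596896424}{5 \frac{-2279403 - -2058}{-3642427 + 161}} = - \frac{2787596896424}{5 \frac{-2279403 + 2058}{-3642266}} = - \frac{2787596896424}{5 \left(\left(-2277345\right) \left(- \frac{1}{3642266}\right)\right)} = - \frac{2787596896424}{5 \cdot \frac{2277345}{3642266}} = \left(- \frac{2787596896424}{5}\right) \frac{3642266}{2277345} = - \frac{10153169397550656784}{11386725}$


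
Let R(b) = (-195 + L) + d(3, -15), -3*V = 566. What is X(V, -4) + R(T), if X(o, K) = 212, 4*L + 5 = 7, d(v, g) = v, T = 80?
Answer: 41/2 ≈ 20.500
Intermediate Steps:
V = -566/3 (V = -⅓*566 = -566/3 ≈ -188.67)
L = ½ (L = -5/4 + (¼)*7 = -5/4 + 7/4 = ½ ≈ 0.50000)
R(b) = -383/2 (R(b) = (-195 + ½) + 3 = -389/2 + 3 = -383/2)
X(V, -4) + R(T) = 212 - 383/2 = 41/2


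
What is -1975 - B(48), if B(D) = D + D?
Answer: -2071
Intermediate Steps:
B(D) = 2*D
-1975 - B(48) = -1975 - 2*48 = -1975 - 1*96 = -1975 - 96 = -2071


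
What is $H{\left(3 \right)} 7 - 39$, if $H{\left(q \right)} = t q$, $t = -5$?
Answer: $-144$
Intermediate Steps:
$H{\left(q \right)} = - 5 q$
$H{\left(3 \right)} 7 - 39 = \left(-5\right) 3 \cdot 7 - 39 = \left(-15\right) 7 - 39 = -105 - 39 = -144$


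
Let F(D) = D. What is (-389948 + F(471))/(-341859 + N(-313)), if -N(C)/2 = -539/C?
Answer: 121906301/107002945 ≈ 1.1393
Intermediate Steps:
N(C) = 1078/C (N(C) = -(-1078)/C = 1078/C)
(-389948 + F(471))/(-341859 + N(-313)) = (-389948 + 471)/(-341859 + 1078/(-313)) = -389477/(-341859 + 1078*(-1/313)) = -389477/(-341859 - 1078/313) = -389477/(-107002945/313) = -389477*(-313/107002945) = 121906301/107002945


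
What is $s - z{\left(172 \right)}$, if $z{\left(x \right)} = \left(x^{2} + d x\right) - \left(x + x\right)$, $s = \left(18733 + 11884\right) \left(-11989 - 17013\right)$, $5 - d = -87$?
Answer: $-887999298$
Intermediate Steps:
$d = 92$ ($d = 5 - -87 = 5 + 87 = 92$)
$s = -887954234$ ($s = 30617 \left(-29002\right) = -887954234$)
$z{\left(x \right)} = x^{2} + 90 x$ ($z{\left(x \right)} = \left(x^{2} + 92 x\right) - \left(x + x\right) = \left(x^{2} + 92 x\right) - 2 x = x^{2} + 90 x$)
$s - z{\left(172 \right)} = -887954234 - 172 \left(90 + 172\right) = -887954234 - 172 \cdot 262 = -887954234 - 45064 = -887999298$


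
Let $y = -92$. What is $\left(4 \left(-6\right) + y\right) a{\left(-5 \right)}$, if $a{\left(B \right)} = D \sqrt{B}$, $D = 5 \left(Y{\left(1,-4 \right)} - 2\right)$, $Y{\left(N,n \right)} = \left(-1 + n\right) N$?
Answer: $4060 i \sqrt{5} \approx 9078.4 i$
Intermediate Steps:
$Y{\left(N,n \right)} = N \left(-1 + n\right)$
$D = -35$ ($D = 5 \left(1 \left(-1 - 4\right) - 2\right) = 5 \left(1 \left(-5\right) + \left(-5 + 3\right)\right) = 5 \left(-5 - 2\right) = 5 \left(-7\right) = -35$)
$a{\left(B \right)} = - 35 \sqrt{B}$
$\left(4 \left(-6\right) + y\right) a{\left(-5 \right)} = \left(4 \left(-6\right) - 92\right) \left(- 35 \sqrt{-5}\right) = \left(-24 - 92\right) \left(- 35 i \sqrt{5}\right) = - 116 \left(- 35 i \sqrt{5}\right) = 4060 i \sqrt{5}$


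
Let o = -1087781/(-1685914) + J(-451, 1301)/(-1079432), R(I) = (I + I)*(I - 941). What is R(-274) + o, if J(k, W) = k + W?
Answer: 17818824475347189/26762198836 ≈ 6.6582e+5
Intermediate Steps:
J(k, W) = W + k
R(I) = 2*I*(-941 + I) (R(I) = (2*I)*(-941 + I) = 2*I*(-941 + I))
o = 17246361669/26762198836 (o = -1087781/(-1685914) + (1301 - 451)/(-1079432) = -1087781*(-1/1685914) + 850*(-1/1079432) = 1087781/1685914 - 25/31748 = 17246361669/26762198836 ≈ 0.64443)
R(-274) + o = 2*(-274)*(-941 - 274) + 17246361669/26762198836 = 2*(-274)*(-1215) + 17246361669/26762198836 = 665820 + 17246361669/26762198836 = 17818824475347189/26762198836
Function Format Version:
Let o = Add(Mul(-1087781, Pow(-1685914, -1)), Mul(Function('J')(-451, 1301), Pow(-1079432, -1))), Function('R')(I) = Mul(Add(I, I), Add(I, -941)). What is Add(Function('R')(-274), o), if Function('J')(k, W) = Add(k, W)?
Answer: Rational(17818824475347189, 26762198836) ≈ 6.6582e+5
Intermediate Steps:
Function('J')(k, W) = Add(W, k)
Function('R')(I) = Mul(2, I, Add(-941, I)) (Function('R')(I) = Mul(Mul(2, I), Add(-941, I)) = Mul(2, I, Add(-941, I)))
o = Rational(17246361669, 26762198836) (o = Add(Mul(-1087781, Pow(-1685914, -1)), Mul(Add(1301, -451), Pow(-1079432, -1))) = Add(Mul(-1087781, Rational(-1, 1685914)), Mul(850, Rational(-1, 1079432))) = Add(Rational(1087781, 1685914), Rational(-25, 31748)) = Rational(17246361669, 26762198836) ≈ 0.64443)
Add(Function('R')(-274), o) = Add(Mul(2, -274, Add(-941, -274)), Rational(17246361669, 26762198836)) = Add(Mul(2, -274, -1215), Rational(17246361669, 26762198836)) = Add(665820, Rational(17246361669, 26762198836)) = Rational(17818824475347189, 26762198836)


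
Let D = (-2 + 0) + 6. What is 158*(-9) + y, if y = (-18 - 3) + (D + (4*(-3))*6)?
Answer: -1511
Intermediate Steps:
D = 4 (D = -2 + 6 = 4)
y = -89 (y = (-18 - 3) + (4 + (4*(-3))*6) = -21 + (4 - 12*6) = -21 + (4 - 72) = -21 - 68 = -89)
158*(-9) + y = 158*(-9) - 89 = -1422 - 89 = -1511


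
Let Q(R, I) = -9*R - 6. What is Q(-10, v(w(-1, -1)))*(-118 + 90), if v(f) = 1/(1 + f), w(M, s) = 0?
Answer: -2352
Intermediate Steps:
Q(R, I) = -6 - 9*R
Q(-10, v(w(-1, -1)))*(-118 + 90) = (-6 - 9*(-10))*(-118 + 90) = (-6 + 90)*(-28) = 84*(-28) = -2352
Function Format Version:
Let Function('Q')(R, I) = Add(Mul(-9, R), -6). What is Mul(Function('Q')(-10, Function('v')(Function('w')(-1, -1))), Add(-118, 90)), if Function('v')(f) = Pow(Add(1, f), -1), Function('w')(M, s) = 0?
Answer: -2352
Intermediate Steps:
Function('Q')(R, I) = Add(-6, Mul(-9, R))
Mul(Function('Q')(-10, Function('v')(Function('w')(-1, -1))), Add(-118, 90)) = Mul(Add(-6, Mul(-9, -10)), Add(-118, 90)) = Mul(Add(-6, 90), -28) = Mul(84, -28) = -2352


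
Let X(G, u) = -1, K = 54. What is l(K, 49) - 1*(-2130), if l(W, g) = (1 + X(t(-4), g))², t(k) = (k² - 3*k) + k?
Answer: 2130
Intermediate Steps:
t(k) = k² - 2*k
l(W, g) = 0 (l(W, g) = (1 - 1)² = 0² = 0)
l(K, 49) - 1*(-2130) = 0 - 1*(-2130) = 0 + 2130 = 2130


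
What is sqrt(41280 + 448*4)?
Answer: 8*sqrt(673) ≈ 207.54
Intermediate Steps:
sqrt(41280 + 448*4) = sqrt(41280 + 1792) = sqrt(43072) = 8*sqrt(673)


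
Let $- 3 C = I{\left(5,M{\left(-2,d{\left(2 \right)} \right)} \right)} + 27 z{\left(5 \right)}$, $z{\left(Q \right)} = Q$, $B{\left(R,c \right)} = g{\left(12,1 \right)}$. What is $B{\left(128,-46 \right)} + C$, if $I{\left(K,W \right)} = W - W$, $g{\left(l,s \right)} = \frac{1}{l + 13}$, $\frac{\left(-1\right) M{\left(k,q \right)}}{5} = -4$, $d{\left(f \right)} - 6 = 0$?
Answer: $- \frac{1124}{25} \approx -44.96$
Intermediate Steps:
$d{\left(f \right)} = 6$ ($d{\left(f \right)} = 6 + 0 = 6$)
$M{\left(k,q \right)} = 20$ ($M{\left(k,q \right)} = \left(-5\right) \left(-4\right) = 20$)
$g{\left(l,s \right)} = \frac{1}{13 + l}$
$B{\left(R,c \right)} = \frac{1}{25}$ ($B{\left(R,c \right)} = \frac{1}{13 + 12} = \frac{1}{25}$)
$I{\left(K,W \right)} = 0$
$C = -45$ ($C = - \frac{0 + 27 \cdot 5}{3} = - \frac{0 + 135}{3} = \left(- \frac{1}{3}\right) 135 = -45$)
$B{\left(128,-46 \right)} + C = \frac{1}{25} - 45 = - \frac{1124}{25}$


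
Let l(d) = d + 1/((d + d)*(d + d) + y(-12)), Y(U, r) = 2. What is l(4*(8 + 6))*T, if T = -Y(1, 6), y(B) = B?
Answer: -701793/6266 ≈ -112.00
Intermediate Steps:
T = -2 (T = -1*2 = -2)
l(d) = d + 1/(-12 + 4*d²) (l(d) = d + 1/((d + d)*(d + d) - 12) = d + 1/((2*d)*(2*d) - 12) = d + 1/(4*d² - 12) = d + 1/(-12 + 4*d²))
l(4*(8 + 6))*T = ((¼ + (4*(8 + 6))³ - 12*(8 + 6))/(-3 + (4*(8 + 6))²))*(-2) = ((¼ + (4*14)³ - 12*14)/(-3 + (4*14)²))*(-2) = ((¼ + 56³ - 3*56)/(-3 + 56²))*(-2) = ((¼ + 175616 - 168)/(-3 + 3136))*(-2) = ((701793/4)/3133)*(-2) = ((1/3133)*(701793/4))*(-2) = (701793/12532)*(-2) = -701793/6266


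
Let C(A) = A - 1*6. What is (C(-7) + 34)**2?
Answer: 441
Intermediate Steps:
C(A) = -6 + A (C(A) = A - 6 = -6 + A)
(C(-7) + 34)**2 = ((-6 - 7) + 34)**2 = (-13 + 34)**2 = 21**2 = 441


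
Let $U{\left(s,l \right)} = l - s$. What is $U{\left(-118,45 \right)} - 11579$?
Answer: $-11416$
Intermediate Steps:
$U{\left(-118,45 \right)} - 11579 = \left(45 - -118\right) - 11579 = \left(45 + 118\right) - 11579 = 163 - 11579 = -11416$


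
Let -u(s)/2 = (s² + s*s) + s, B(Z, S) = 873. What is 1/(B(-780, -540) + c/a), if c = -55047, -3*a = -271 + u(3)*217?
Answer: 9385/8027964 ≈ 0.0011690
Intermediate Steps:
u(s) = -4*s² - 2*s (u(s) = -2*((s² + s*s) + s) = -2*((s² + s²) + s) = -2*(2*s² + s) = -2*(s + 2*s²) = -4*s² - 2*s)
a = 9385/3 (a = -(-271 - 2*3*(1 + 2*3)*217)/3 = -(-271 - 2*3*(1 + 6)*217)/3 = -(-271 - 2*3*7*217)/3 = -(-271 - 42*217)/3 = -(-271 - 9114)/3 = -⅓*(-9385) = 9385/3 ≈ 3128.3)
1/(B(-780, -540) + c/a) = 1/(873 - 55047/9385/3) = 1/(873 - 55047*3/9385) = 1/(873 - 165141/9385) = 1/(8027964/9385) = 9385/8027964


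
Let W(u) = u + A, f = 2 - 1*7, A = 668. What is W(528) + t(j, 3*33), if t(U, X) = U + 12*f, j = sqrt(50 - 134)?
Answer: 1136 + 2*I*sqrt(21) ≈ 1136.0 + 9.1651*I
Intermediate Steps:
j = 2*I*sqrt(21) (j = sqrt(-84) = 2*I*sqrt(21) ≈ 9.1651*I)
f = -5 (f = 2 - 7 = -5)
W(u) = 668 + u (W(u) = u + 668 = 668 + u)
t(U, X) = -60 + U (t(U, X) = U + 12*(-5) = U - 60 = -60 + U)
W(528) + t(j, 3*33) = (668 + 528) + (-60 + 2*I*sqrt(21)) = 1196 + (-60 + 2*I*sqrt(21)) = 1136 + 2*I*sqrt(21)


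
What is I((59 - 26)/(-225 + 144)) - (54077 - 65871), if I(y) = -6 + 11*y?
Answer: 318155/27 ≈ 11784.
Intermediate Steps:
I((59 - 26)/(-225 + 144)) - (54077 - 65871) = (-6 + 11*((59 - 26)/(-225 + 144))) - (54077 - 65871) = (-6 + 11*(33/(-81))) - 1*(-11794) = (-6 + 11*(33*(-1/81))) + 11794 = (-6 + 11*(-11/27)) + 11794 = (-6 - 121/27) + 11794 = -283/27 + 11794 = 318155/27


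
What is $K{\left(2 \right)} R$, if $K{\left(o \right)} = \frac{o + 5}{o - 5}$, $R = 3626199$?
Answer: $-8461131$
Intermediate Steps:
$K{\left(o \right)} = \frac{5 + o}{-5 + o}$
$K{\left(2 \right)} R = \frac{5 + 2}{-5 + 2} \cdot 3626199 = \frac{1}{-3} \cdot 7 \cdot 3626199 = \left(- \frac{1}{3}\right) 7 \cdot 3626199 = \left(- \frac{7}{3}\right) 3626199 = -8461131$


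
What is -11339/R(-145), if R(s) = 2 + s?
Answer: 11339/143 ≈ 79.294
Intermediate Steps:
-11339/R(-145) = -11339/(2 - 145) = -11339/(-143) = -11339*(-1/143) = 11339/143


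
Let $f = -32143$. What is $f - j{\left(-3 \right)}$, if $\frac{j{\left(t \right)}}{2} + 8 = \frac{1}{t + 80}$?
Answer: $- \frac{2473781}{77} \approx -32127.0$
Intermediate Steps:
$j{\left(t \right)} = -16 + \frac{2}{80 + t}$ ($j{\left(t \right)} = -16 + \frac{2}{t + 80} = -16 + \frac{2}{80 + t}$)
$f - j{\left(-3 \right)} = -32143 - \frac{2 \left(-639 - -24\right)}{80 - 3} = -32143 - \frac{2 \left(-639 + 24\right)}{77} = -32143 - 2 \cdot \frac{1}{77} \left(-615\right) = -32143 - - \frac{1230}{77} = -32143 + \frac{1230}{77} = - \frac{2473781}{77}$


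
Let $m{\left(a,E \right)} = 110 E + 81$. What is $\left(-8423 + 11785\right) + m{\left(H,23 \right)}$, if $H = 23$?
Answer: $5973$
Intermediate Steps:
$m{\left(a,E \right)} = 81 + 110 E$
$\left(-8423 + 11785\right) + m{\left(H,23 \right)} = \left(-8423 + 11785\right) + \left(81 + 110 \cdot 23\right) = 3362 + \left(81 + 2530\right) = 3362 + 2611 = 5973$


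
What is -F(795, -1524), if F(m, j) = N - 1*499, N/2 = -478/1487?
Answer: 742969/1487 ≈ 499.64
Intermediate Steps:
N = -956/1487 (N = 2*(-478/1487) = -956/1487 ≈ -0.64291)
F(m, j) = -742969/1487 (F(m, j) = -956/1487 - 1*499 = -956/1487 - 499 = -742969/1487)
-F(795, -1524) = -1*(-742969/1487) = 742969/1487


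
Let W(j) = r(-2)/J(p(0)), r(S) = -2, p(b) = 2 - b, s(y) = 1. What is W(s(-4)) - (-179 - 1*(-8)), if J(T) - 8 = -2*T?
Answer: 341/2 ≈ 170.50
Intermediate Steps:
J(T) = 8 - 2*T
W(j) = -½ (W(j) = -2/(8 - 2*(2 - 1*0)) = -2/(8 - 2*(2 + 0)) = -2/(8 - 2*2) = -2/(8 - 4) = -2/4 = -2*¼ = -½)
W(s(-4)) - (-179 - 1*(-8)) = -½ - (-179 - 1*(-8)) = -½ - (-179 + 8) = -½ - 1*(-171) = -½ + 171 = 341/2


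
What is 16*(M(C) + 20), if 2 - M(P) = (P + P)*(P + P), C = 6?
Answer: -1952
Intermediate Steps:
M(P) = 2 - 4*P² (M(P) = 2 - (P + P)*(P + P) = 2 - 2*P*2*P = 2 - 4*P²)
16*(M(C) + 20) = 16*((2 - 4*6²) + 20) = 16*((2 - 4*36) + 20) = 16*((2 - 144) + 20) = 16*(-142 + 20) = 16*(-122) = -1952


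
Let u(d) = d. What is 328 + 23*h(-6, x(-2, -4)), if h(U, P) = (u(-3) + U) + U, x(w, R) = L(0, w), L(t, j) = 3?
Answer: -17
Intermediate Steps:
x(w, R) = 3
h(U, P) = -3 + 2*U (h(U, P) = (-3 + U) + U = -3 + 2*U)
328 + 23*h(-6, x(-2, -4)) = 328 + 23*(-3 + 2*(-6)) = 328 + 23*(-3 - 12) = 328 + 23*(-15) = 328 - 345 = -17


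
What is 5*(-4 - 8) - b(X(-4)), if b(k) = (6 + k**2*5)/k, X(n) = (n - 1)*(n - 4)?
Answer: -5203/20 ≈ -260.15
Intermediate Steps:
X(n) = (-1 + n)*(-4 + n)
b(k) = (6 + 5*k**2)/k
5*(-4 - 8) - b(X(-4)) = 5*(-4 - 8) - (5*(4 + (-4)**2 - 5*(-4)) + 6/(4 + (-4)**2 - 5*(-4))) = 5*(-12) - (5*(4 + 16 + 20) + 6/(4 + 16 + 20)) = -60 - (5*40 + 6/40) = -60 - (200 + 6*(1/40)) = -60 - (200 + 3/20) = -60 - 1*4003/20 = -60 - 4003/20 = -5203/20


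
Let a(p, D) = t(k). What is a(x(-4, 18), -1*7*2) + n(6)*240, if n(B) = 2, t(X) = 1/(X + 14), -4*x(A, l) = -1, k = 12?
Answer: 12481/26 ≈ 480.04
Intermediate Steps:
x(A, l) = ¼ (x(A, l) = -¼*(-1) = ¼)
t(X) = 1/(14 + X)
a(p, D) = 1/26 (a(p, D) = 1/(14 + 12) = 1/26)
a(x(-4, 18), -1*7*2) + n(6)*240 = 1/26 + 2*240 = 1/26 + 480 = 12481/26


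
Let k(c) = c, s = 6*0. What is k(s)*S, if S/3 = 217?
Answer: 0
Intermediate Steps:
s = 0
S = 651 (S = 3*217 = 651)
k(s)*S = 0*651 = 0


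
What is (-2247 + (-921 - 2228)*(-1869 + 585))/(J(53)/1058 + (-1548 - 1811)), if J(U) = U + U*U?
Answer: -2137725501/1775480 ≈ -1204.0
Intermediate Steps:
J(U) = U + U**2
(-2247 + (-921 - 2228)*(-1869 + 585))/(J(53)/1058 + (-1548 - 1811)) = (-2247 + (-921 - 2228)*(-1869 + 585))/((53*(1 + 53))/1058 + (-1548 - 1811)) = (-2247 - 3149*(-1284))/((53*54)*(1/1058) - 3359) = (-2247 + 4043316)/(2862*(1/1058) - 3359) = 4041069/(1431/529 - 3359) = 4041069/(-1775480/529) = 4041069*(-529/1775480) = -2137725501/1775480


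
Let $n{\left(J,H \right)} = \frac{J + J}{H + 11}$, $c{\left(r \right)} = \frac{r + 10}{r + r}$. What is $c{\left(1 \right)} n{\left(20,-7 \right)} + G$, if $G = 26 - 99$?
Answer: $-18$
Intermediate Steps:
$c{\left(r \right)} = \frac{10 + r}{2 r}$
$n{\left(J,H \right)} = \frac{2 J}{11 + H}$
$G = -73$
$c{\left(1 \right)} n{\left(20,-7 \right)} + G = \frac{10 + 1}{2 \cdot 1} \cdot 2 \cdot 20 \frac{1}{11 - 7} - 73 = \frac{1}{2} \cdot 1 \cdot 11 \cdot 2 \cdot 20 \cdot \frac{1}{4} - 73 = \frac{11 \cdot 2 \cdot 20 \cdot \frac{1}{4}}{2} - 73 = \frac{11}{2} \cdot 10 - 73 = 55 - 73 = -18$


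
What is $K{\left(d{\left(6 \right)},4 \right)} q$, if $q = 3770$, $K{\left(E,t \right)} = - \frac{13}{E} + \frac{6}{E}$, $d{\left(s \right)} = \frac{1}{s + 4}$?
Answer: $-263900$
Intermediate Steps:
$d{\left(s \right)} = \frac{1}{4 + s}$
$K{\left(E,t \right)} = - \frac{7}{E}$
$K{\left(d{\left(6 \right)},4 \right)} q = - \frac{7}{\frac{1}{4 + 6}} \cdot 3770 = - \frac{7}{\frac{1}{10}} \cdot 3770 = - 7 \frac{1}{\frac{1}{10}} \cdot 3770 = \left(-7\right) 10 \cdot 3770 = \left(-70\right) 3770 = -263900$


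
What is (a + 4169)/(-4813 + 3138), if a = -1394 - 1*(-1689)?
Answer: -4464/1675 ≈ -2.6651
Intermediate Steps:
a = 295 (a = -1394 + 1689 = 295)
(a + 4169)/(-4813 + 3138) = (295 + 4169)/(-4813 + 3138) = 4464/(-1675) = 4464*(-1/1675) = -4464/1675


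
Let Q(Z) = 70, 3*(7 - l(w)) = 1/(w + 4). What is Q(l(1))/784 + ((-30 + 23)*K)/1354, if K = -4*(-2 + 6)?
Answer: 6521/37912 ≈ 0.17200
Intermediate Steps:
l(w) = 7 - 1/(3*(4 + w)) (l(w) = 7 - 1/(3*(w + 4)) = 7 - 1/(3*(4 + w)))
K = -16 (K = -4*4 = -16)
Q(l(1))/784 + ((-30 + 23)*K)/1354 = 70/784 + ((-30 + 23)*(-16))/1354 = 70*(1/784) - 7*(-16)*(1/1354) = 5/56 + 112*(1/1354) = 5/56 + 56/677 = 6521/37912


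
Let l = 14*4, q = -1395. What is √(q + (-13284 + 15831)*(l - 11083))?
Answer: 6*I*√780199 ≈ 5299.7*I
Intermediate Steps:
l = 56
√(q + (-13284 + 15831)*(l - 11083)) = √(-1395 + (-13284 + 15831)*(56 - 11083)) = √(-1395 + 2547*(-11027)) = √(-1395 - 28085769) = √(-28087164) = 6*I*√780199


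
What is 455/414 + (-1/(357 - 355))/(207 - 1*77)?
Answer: 58943/53820 ≈ 1.0952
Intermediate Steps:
455/414 + (-1/(357 - 355))/(207 - 1*77) = 455*(1/414) + (-1/2)/(207 - 77) = 455/414 - 1*½/130 = 455/414 - ½*1/130 = 455/414 - 1/260 = 58943/53820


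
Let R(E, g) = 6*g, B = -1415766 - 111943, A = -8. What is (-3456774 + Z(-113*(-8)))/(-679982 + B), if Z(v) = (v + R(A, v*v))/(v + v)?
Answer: 6908123/4415382 ≈ 1.5646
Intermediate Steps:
B = -1527709
Z(v) = (v + 6*v²)/(2*v) (Z(v) = (v + 6*(v*v))/(v + v) = (v + 6*v²)/((2*v)) = (v + 6*v²)*(1/(2*v)) = (v + 6*v²)/(2*v))
(-3456774 + Z(-113*(-8)))/(-679982 + B) = (-3456774 + (½ + 3*(-113*(-8))))/(-679982 - 1527709) = (-3456774 + (½ + 3*904))/(-2207691) = (-3456774 + (½ + 2712))*(-1/2207691) = (-3456774 + 5425/2)*(-1/2207691) = -6908123/2*(-1/2207691) = 6908123/4415382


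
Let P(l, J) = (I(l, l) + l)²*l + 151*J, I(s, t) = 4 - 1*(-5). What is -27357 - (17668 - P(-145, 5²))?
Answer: -2723170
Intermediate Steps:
I(s, t) = 9 (I(s, t) = 4 + 5 = 9)
P(l, J) = 151*J + l*(9 + l)² (P(l, J) = (9 + l)²*l + 151*J = l*(9 + l)² + 151*J = 151*J + l*(9 + l)²)
-27357 - (17668 - P(-145, 5²)) = -27357 - (17668 - (151*5² - 145*(9 - 145)²)) = -27357 - (17668 - (151*25 - 145*(-136)²)) = -27357 - (17668 - (3775 - 145*18496)) = -27357 - (17668 - (3775 - 2681920)) = -27357 - (17668 - 1*(-2678145)) = -27357 - (17668 + 2678145) = -27357 - 1*2695813 = -27357 - 2695813 = -2723170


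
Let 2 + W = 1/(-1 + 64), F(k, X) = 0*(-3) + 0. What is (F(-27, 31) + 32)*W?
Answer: -4000/63 ≈ -63.492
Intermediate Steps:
F(k, X) = 0 (F(k, X) = 0 + 0 = 0)
W = -125/63 (W = -2 + 1/(-1 + 64) = -2 + 1/63 = -125/63 ≈ -1.9841)
(F(-27, 31) + 32)*W = (0 + 32)*(-125/63) = 32*(-125/63) = -4000/63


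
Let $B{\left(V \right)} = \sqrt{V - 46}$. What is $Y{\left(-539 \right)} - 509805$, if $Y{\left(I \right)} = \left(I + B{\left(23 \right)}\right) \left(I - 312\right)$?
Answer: $-51116 - 851 i \sqrt{23} \approx -51116.0 - 4081.3 i$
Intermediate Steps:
$B{\left(V \right)} = \sqrt{-46 + V}$
$Y{\left(I \right)} = \left(-312 + I\right) \left(I + i \sqrt{23}\right)$ ($Y{\left(I \right)} = \left(I + \sqrt{-46 + 23}\right) \left(I - 312\right) = \left(I + \sqrt{-23}\right) \left(I - 312\right) = \left(I + i \sqrt{23}\right) \left(-312 + I\right) = \left(-312 + I\right) \left(I + i \sqrt{23}\right)$)
$Y{\left(-539 \right)} - 509805 = \left(\left(-539\right)^{2} - -168168 - 312 i \sqrt{23} + i \left(-539\right) \sqrt{23}\right) - 509805 = \left(290521 + 168168 - 312 i \sqrt{23} - 539 i \sqrt{23}\right) - 509805 = \left(458689 - 851 i \sqrt{23}\right) - 509805 = -51116 - 851 i \sqrt{23}$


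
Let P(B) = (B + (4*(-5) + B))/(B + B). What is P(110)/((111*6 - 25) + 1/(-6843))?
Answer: 34215/24124991 ≈ 0.0014182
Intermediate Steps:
P(B) = (-20 + 2*B)/(2*B) (P(B) = (B + (-20 + B))/((2*B)) = (-20 + 2*B)*(1/(2*B)) = (-20 + 2*B)/(2*B))
P(110)/((111*6 - 25) + 1/(-6843)) = ((-10 + 110)/110)/((111*6 - 25) + 1/(-6843)) = ((1/110)*100)/((666 - 25) - 1/6843) = 10/(11*(641 - 1/6843)) = 10/(11*(4386362/6843)) = (10/11)*(6843/4386362) = 34215/24124991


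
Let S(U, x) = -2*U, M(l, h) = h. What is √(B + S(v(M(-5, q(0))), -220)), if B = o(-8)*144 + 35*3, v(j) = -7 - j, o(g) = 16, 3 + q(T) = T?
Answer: √2417 ≈ 49.163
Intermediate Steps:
q(T) = -3 + T
B = 2409 (B = 16*144 + 35*3 = 2304 + 105 = 2409)
√(B + S(v(M(-5, q(0))), -220)) = √(2409 - 2*(-7 - (-3 + 0))) = √(2409 - 2*(-7 - 1*(-3))) = √(2409 - 2*(-7 + 3)) = √(2409 - 2*(-4)) = √(2409 + 8) = √2417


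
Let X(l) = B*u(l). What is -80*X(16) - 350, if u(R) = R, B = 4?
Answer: -5470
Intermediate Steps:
X(l) = 4*l
-80*X(16) - 350 = -320*16 - 350 = -80*64 - 350 = -5120 - 350 = -5470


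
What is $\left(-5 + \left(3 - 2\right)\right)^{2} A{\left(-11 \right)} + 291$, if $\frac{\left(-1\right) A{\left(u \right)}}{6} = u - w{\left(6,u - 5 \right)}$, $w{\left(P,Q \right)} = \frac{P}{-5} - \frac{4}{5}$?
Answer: $1155$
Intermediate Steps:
$w{\left(P,Q \right)} = - \frac{4}{5} - \frac{P}{5}$ ($w{\left(P,Q \right)} = P \left(- \frac{1}{5}\right) - \frac{4}{5} = - \frac{P}{5} - \frac{4}{5} = - \frac{4}{5} - \frac{P}{5}$)
$A{\left(u \right)} = -12 - 6 u$ ($A{\left(u \right)} = - 6 \left(u - \left(- \frac{4}{5} - \frac{6}{5}\right)\right) = - 6 \left(u - -2\right) = - 6 \left(u + 2\right) = - 6 \left(2 + u\right) = -12 - 6 u$)
$\left(-5 + \left(3 - 2\right)\right)^{2} A{\left(-11 \right)} + 291 = \left(-5 + \left(3 - 2\right)\right)^{2} \left(-12 - -66\right) + 291 = \left(-5 + \left(3 - 2\right)\right)^{2} \left(-12 + 66\right) + 291 = \left(-5 + 1\right)^{2} \cdot 54 + 291 = \left(-4\right)^{2} \cdot 54 + 291 = 16 \cdot 54 + 291 = 864 + 291 = 1155$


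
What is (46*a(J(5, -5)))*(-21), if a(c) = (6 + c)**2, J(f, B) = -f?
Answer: -966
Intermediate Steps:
(46*a(J(5, -5)))*(-21) = (46*(6 - 1*5)**2)*(-21) = (46*(6 - 5)**2)*(-21) = (46*1**2)*(-21) = (46*1)*(-21) = 46*(-21) = -966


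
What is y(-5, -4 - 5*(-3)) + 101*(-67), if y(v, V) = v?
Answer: -6772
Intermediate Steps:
y(-5, -4 - 5*(-3)) + 101*(-67) = -5 + 101*(-67) = -5 - 6767 = -6772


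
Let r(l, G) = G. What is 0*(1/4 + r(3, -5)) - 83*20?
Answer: -1660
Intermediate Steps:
0*(1/4 + r(3, -5)) - 83*20 = 0*(1/4 - 5) - 83*20 = 0*(1*(¼) - 5) - 1660 = 0*(¼ - 5) - 1660 = 0*(-19/4) - 1660 = 0 - 1660 = -1660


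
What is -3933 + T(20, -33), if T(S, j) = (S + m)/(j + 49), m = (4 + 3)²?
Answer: -62859/16 ≈ -3928.7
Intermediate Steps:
m = 49 (m = 7² = 49)
T(S, j) = (49 + S)/(49 + j) (T(S, j) = (S + 49)/(j + 49) = (49 + S)/(49 + j))
-3933 + T(20, -33) = -3933 + (49 + 20)/(49 - 33) = -3933 + 69/16 = -62859/16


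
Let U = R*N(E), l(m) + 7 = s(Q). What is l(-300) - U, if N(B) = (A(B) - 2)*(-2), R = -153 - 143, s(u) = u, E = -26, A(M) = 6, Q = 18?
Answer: -2357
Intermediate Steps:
R = -296
l(m) = 11 (l(m) = -7 + 18 = 11)
N(B) = -8 (N(B) = (6 - 2)*(-2) = 4*(-2) = -8)
U = 2368 (U = -296*(-8) = 2368)
l(-300) - U = 11 - 1*2368 = 11 - 2368 = -2357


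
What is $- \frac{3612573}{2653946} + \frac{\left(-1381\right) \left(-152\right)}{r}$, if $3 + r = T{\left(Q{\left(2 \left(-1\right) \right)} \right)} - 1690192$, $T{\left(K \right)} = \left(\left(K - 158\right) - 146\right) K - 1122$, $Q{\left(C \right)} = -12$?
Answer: $- \frac{6653402364577}{4478600223650} \approx -1.4856$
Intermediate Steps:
$T{\left(K \right)} = -1122 + K \left(-304 + K\right)$ ($T{\left(K \right)} = \left(\left(-158 + K\right) - 146\right) K - 1122 = \left(-304 + K\right) K - 1122 = K \left(-304 + K\right) - 1122 = -1122 + K \left(-304 + K\right)$)
$r = -1687525$ ($r = -3 - 1687522 = -1687525$)
$- \frac{3612573}{2653946} + \frac{\left(-1381\right) \left(-152\right)}{r} = - \frac{3612573}{2653946} + \frac{\left(-1381\right) \left(-152\right)}{-1687525} = \left(-3612573\right) \frac{1}{2653946} + 209912 \left(- \frac{1}{1687525}\right) = - \frac{3612573}{2653946} - \frac{209912}{1687525} = - \frac{6653402364577}{4478600223650}$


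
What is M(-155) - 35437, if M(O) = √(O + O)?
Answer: -35437 + I*√310 ≈ -35437.0 + 17.607*I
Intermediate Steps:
M(O) = √2*√O (M(O) = √(2*O) = √2*√O)
M(-155) - 35437 = √2*√(-155) - 35437 = √2*(I*√155) - 35437 = I*√310 - 35437 = -35437 + I*√310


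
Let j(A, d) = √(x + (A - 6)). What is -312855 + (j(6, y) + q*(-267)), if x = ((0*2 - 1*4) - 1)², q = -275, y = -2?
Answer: -239425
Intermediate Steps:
x = 25 (x = ((0 - 4) - 1)² = (-4 - 1)² = (-5)² = 25)
j(A, d) = √(19 + A) (j(A, d) = √(25 + (A - 6)) = √(25 + (-6 + A)) = √(19 + A))
-312855 + (j(6, y) + q*(-267)) = -312855 + (√(19 + 6) - 275*(-267)) = -312855 + (√25 + 73425) = -312855 + (5 + 73425) = -312855 + 73430 = -239425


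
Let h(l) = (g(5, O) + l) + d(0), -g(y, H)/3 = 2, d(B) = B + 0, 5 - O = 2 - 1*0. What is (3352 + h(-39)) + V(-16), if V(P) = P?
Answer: 3291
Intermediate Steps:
O = 3 (O = 5 - (2 - 1*0) = 5 - (2 + 0) = 5 - 1*2 = 5 - 2 = 3)
d(B) = B
g(y, H) = -6 (g(y, H) = -3*2 = -6)
h(l) = -6 + l (h(l) = (-6 + l) + 0 = -6 + l)
(3352 + h(-39)) + V(-16) = (3352 + (-6 - 39)) - 16 = (3352 - 45) - 16 = 3307 - 16 = 3291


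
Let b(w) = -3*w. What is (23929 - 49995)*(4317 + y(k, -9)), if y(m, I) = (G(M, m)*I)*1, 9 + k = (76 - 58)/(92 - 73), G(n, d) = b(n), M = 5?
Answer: -116045832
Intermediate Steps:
G(n, d) = -3*n
k = -153/19 (k = -9 + (76 - 58)/(92 - 73) = -9 + 18/19 = -153/19 ≈ -8.0526)
y(m, I) = -15*I (y(m, I) = ((-3*5)*I)*1 = -15*I*1 = -15*I)
(23929 - 49995)*(4317 + y(k, -9)) = (23929 - 49995)*(4317 - 15*(-9)) = -26066*(4317 + 135) = -26066*4452 = -116045832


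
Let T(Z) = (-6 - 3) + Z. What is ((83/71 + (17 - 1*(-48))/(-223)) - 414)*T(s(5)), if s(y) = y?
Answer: 26163872/15833 ≈ 1652.5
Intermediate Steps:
T(Z) = -9 + Z
((83/71 + (17 - 1*(-48))/(-223)) - 414)*T(s(5)) = ((83/71 + (17 - 1*(-48))/(-223)) - 414)*(-9 + 5) = ((83*(1/71) + (17 + 48)*(-1/223)) - 414)*(-4) = ((83/71 + 65*(-1/223)) - 414)*(-4) = ((83/71 - 65/223) - 414)*(-4) = (13894/15833 - 414)*(-4) = -6540968/15833*(-4) = 26163872/15833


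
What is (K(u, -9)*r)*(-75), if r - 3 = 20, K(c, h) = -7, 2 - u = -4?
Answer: 12075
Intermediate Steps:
u = 6 (u = 2 - 1*(-4) = 2 + 4 = 6)
r = 23 (r = 3 + 20 = 23)
(K(u, -9)*r)*(-75) = -7*23*(-75) = -161*(-75) = 12075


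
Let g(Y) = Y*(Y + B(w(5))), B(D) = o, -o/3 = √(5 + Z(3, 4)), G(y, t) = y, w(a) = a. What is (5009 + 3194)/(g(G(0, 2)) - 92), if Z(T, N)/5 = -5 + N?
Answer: -8203/92 ≈ -89.163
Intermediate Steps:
Z(T, N) = -25 + 5*N (Z(T, N) = 5*(-5 + N) = -25 + 5*N)
o = 0 (o = -3*√(5 + (-25 + 5*4)) = -3*√(5 + (-25 + 20)) = -3*√(5 - 5) = -3*√0 = -3*0 = 0)
B(D) = 0
g(Y) = Y² (g(Y) = Y*(Y + 0) = Y*Y = Y²)
(5009 + 3194)/(g(G(0, 2)) - 92) = (5009 + 3194)/(0² - 92) = 8203/(0 - 92) = 8203/(-92) = 8203*(-1/92) = -8203/92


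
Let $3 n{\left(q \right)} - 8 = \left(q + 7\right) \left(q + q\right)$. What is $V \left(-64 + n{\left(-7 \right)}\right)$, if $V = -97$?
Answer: $\frac{17848}{3} \approx 5949.3$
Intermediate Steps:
$n{\left(q \right)} = \frac{8}{3} + \frac{2 q \left(7 + q\right)}{3}$ ($n{\left(q \right)} = \frac{8}{3} + \frac{\left(q + 7\right) \left(q + q\right)}{3} = \frac{8}{3} + \frac{\left(7 + q\right) 2 q}{3} = \frac{8}{3} + \frac{2 q \left(7 + q\right)}{3}$)
$V \left(-64 + n{\left(-7 \right)}\right) = - 97 \left(-64 + \left(\frac{8}{3} + \frac{2 \left(-7\right)^{2}}{3} + \frac{14}{3} \left(-7\right)\right)\right) = - 97 \left(-64 + \left(\frac{8}{3} + \frac{2}{3} \cdot 49 - \frac{98}{3}\right)\right) = - 97 \left(-64 + \left(\frac{8}{3} + \frac{98}{3} - \frac{98}{3}\right)\right) = - 97 \left(-64 + \frac{8}{3}\right) = \left(-97\right) \left(- \frac{184}{3}\right) = \frac{17848}{3}$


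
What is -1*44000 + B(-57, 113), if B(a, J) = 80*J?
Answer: -34960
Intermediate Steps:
-1*44000 + B(-57, 113) = -1*44000 + 80*113 = -44000 + 9040 = -34960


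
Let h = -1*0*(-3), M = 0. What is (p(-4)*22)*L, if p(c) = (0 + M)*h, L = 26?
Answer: 0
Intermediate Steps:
h = 0 (h = 0*(-3) = 0)
p(c) = 0 (p(c) = (0 + 0)*0 = 0*0 = 0)
(p(-4)*22)*L = (0*22)*26 = 0*26 = 0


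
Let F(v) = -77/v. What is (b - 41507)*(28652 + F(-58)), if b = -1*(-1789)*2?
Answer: -63033939597/58 ≈ -1.0868e+9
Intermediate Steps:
b = 3578 (b = 1789*2 = 3578)
(b - 41507)*(28652 + F(-58)) = (3578 - 41507)*(28652 - 77/(-58)) = -37929*(28652 - 77*(-1/58)) = -37929*(28652 + 77/58) = -37929*1661893/58 = -63033939597/58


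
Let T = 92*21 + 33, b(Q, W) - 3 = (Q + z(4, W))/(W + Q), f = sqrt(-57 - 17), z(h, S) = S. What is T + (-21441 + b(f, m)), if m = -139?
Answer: -19472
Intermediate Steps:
f = I*sqrt(74) (f = sqrt(-74) = I*sqrt(74) ≈ 8.6023*I)
b(Q, W) = 4 (b(Q, W) = 3 + (Q + W)/(W + Q) = 3 + (Q + W)/(Q + W) = 3 + 1 = 4)
T = 1965 (T = 1932 + 33 = 1965)
T + (-21441 + b(f, m)) = 1965 + (-21441 + 4) = 1965 - 21437 = -19472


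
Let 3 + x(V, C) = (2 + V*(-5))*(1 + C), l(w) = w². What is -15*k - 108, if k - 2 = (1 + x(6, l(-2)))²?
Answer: -302598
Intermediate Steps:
x(V, C) = -3 + (1 + C)*(2 - 5*V) (x(V, C) = -3 + (2 + V*(-5))*(1 + C) = -3 + (2 - 5*V)*(1 + C) = -3 + (1 + C)*(2 - 5*V))
k = 20166 (k = 2 + (1 + (-1 - 5*6 + 2*(-2)² - 5*(-2)²*6))² = 2 + (1 + (-1 - 30 + 2*4 - 5*4*6))² = 2 + (1 + (-1 - 30 + 8 - 120))² = 2 + (1 - 143)² = 2 + (-142)² = 2 + 20164 = 20166)
-15*k - 108 = -15*20166 - 108 = -302490 - 108 = -302598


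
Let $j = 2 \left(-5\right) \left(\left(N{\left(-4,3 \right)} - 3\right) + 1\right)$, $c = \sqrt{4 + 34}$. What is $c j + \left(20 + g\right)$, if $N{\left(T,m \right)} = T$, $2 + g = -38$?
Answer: $-20 + 60 \sqrt{38} \approx 349.86$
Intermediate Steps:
$g = -40$ ($g = -2 - 38 = -40$)
$c = \sqrt{38} \approx 6.1644$
$j = 60$ ($j = 2 \left(-5\right) \left(\left(-4 - 3\right) + 1\right) = - 10 \left(-7 + 1\right) = \left(-10\right) \left(-6\right) = 60$)
$c j + \left(20 + g\right) = \sqrt{38} \cdot 60 + \left(20 - 40\right) = 60 \sqrt{38} - 20 = -20 + 60 \sqrt{38}$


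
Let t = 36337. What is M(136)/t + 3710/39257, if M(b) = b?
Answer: 140149222/1426481609 ≈ 0.098248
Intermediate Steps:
M(136)/t + 3710/39257 = 136/36337 + 3710/39257 = 140149222/1426481609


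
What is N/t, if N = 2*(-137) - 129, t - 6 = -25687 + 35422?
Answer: -403/9741 ≈ -0.041372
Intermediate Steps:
t = 9741 (t = 6 + (-25687 + 35422) = 6 + 9735 = 9741)
N = -403 (N = -274 - 129 = -403)
N/t = -403/9741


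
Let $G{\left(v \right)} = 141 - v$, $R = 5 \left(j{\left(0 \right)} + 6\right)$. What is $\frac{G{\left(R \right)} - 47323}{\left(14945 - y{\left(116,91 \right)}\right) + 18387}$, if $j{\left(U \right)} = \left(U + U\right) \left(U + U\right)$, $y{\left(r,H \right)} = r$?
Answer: $- \frac{11803}{8304} \approx -1.4214$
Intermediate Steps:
$j{\left(U \right)} = 4 U^{2}$ ($j{\left(U \right)} = 2 U 2 U = 4 U^{2}$)
$R = 30$ ($R = 5 \left(4 \cdot 0^{2} + 6\right) = 5 \left(4 \cdot 0 + 6\right) = 5 \left(0 + 6\right) = 5 \cdot 6 = 30$)
$\frac{G{\left(R \right)} - 47323}{\left(14945 - y{\left(116,91 \right)}\right) + 18387} = \frac{\left(141 - 30\right) - 47323}{\left(14945 - 116\right) + 18387} = \frac{111 - 47323}{14829 + 18387} = - \frac{47212}{33216} = \left(-47212\right) \frac{1}{33216} = - \frac{11803}{8304}$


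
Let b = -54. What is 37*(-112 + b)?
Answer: -6142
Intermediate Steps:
37*(-112 + b) = 37*(-112 - 54) = 37*(-166) = -6142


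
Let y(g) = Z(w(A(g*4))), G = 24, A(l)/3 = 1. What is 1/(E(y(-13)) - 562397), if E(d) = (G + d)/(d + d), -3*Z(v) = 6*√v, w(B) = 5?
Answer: -1249770/702866273789 + 8*√5/2108598821367 ≈ -1.7781e-6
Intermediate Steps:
A(l) = 3 (A(l) = 3*1 = 3)
Z(v) = -2*√v
y(g) = -2*√5
E(d) = (24 + d)/(2*d) (E(d) = (24 + d)/(d + d) = (24 + d)/((2*d)) = (24 + d)*(1/(2*d)) = (24 + d)/(2*d))
1/(E(y(-13)) - 562397) = 1/((24 - 2*√5)/(2*((-2*√5))) - 562397) = 1/((-√5/10)*(24 - 2*√5)/2 - 562397) = 1/(-√5*(24 - 2*√5)/20 - 562397) = 1/(-562397 - √5*(24 - 2*√5)/20)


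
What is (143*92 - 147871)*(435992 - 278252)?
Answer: -21249944100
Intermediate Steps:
(143*92 - 147871)*(435992 - 278252) = (13156 - 147871)*157740 = -134715*157740 = -21249944100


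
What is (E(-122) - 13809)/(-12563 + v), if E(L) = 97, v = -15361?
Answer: 3428/6981 ≈ 0.49105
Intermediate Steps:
(E(-122) - 13809)/(-12563 + v) = (97 - 13809)/(-12563 - 15361) = -13712/(-27924) = -13712*(-1/27924) = 3428/6981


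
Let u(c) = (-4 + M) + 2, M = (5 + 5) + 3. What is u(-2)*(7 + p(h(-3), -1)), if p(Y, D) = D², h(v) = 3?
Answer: 88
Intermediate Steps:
M = 13 (M = 10 + 3 = 13)
u(c) = 11 (u(c) = (-4 + 13) + 2 = 9 + 2 = 11)
u(-2)*(7 + p(h(-3), -1)) = 11*(7 + (-1)²) = 11*(7 + 1) = 11*8 = 88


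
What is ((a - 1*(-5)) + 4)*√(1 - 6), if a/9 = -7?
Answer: -54*I*√5 ≈ -120.75*I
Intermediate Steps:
a = -63 (a = 9*(-7) = -63)
((a - 1*(-5)) + 4)*√(1 - 6) = ((-63 - 1*(-5)) + 4)*√(1 - 6) = ((-63 + 5) + 4)*√(-5) = (-58 + 4)*(I*√5) = -54*I*√5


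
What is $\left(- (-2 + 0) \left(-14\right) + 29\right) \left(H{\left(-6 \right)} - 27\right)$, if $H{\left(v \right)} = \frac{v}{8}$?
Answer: $- \frac{111}{4} \approx -27.75$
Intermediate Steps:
$H{\left(v \right)} = \frac{v}{8}$ ($H{\left(v \right)} = v \frac{1}{8} = \frac{v}{8}$)
$\left(- (-2 + 0) \left(-14\right) + 29\right) \left(H{\left(-6 \right)} - 27\right) = \left(- (-2 + 0) \left(-14\right) + 29\right) \left(\frac{1}{8} \left(-6\right) - 27\right) = \left(\left(-1\right) \left(-2\right) \left(-14\right) + 29\right) \left(- \frac{3}{4} - 27\right) = \left(2 \left(-14\right) + 29\right) \left(- \frac{111}{4}\right) = \left(-28 + 29\right) \left(- \frac{111}{4}\right) = 1 \left(- \frac{111}{4}\right) = - \frac{111}{4}$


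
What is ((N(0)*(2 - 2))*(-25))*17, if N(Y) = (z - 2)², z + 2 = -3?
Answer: 0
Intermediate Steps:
z = -5 (z = -2 - 3 = -5)
N(Y) = 49 (N(Y) = (-5 - 2)² = (-7)² = 49)
((N(0)*(2 - 2))*(-25))*17 = ((49*(2 - 2))*(-25))*17 = ((49*0)*(-25))*17 = (0*(-25))*17 = 0*17 = 0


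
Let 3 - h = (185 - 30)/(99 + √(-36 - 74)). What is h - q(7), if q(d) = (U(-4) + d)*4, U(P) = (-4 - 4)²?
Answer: -254576/901 + 155*I*√110/9911 ≈ -282.55 + 0.16403*I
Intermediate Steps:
U(P) = 64 (U(P) = (-8)² = 64)
h = 3 - 155/(99 + I*√110) (h = 3 - (185 - 30)/(99 + √(-36 - 74)) = 3 - 155/(99 + √(-110)) = 3 - 155/(99 + I*√110) ≈ 1.4517 + 0.16403*I)
q(d) = 256 + 4*d (q(d) = (64 + d)*4 = 256 + 4*d)
h - q(7) = (1308/901 + 155*I*√110/9911) - (256 + 4*7) = (1308/901 + 155*I*√110/9911) - (256 + 28) = (1308/901 + 155*I*√110/9911) - 1*284 = (1308/901 + 155*I*√110/9911) - 284 = -254576/901 + 155*I*√110/9911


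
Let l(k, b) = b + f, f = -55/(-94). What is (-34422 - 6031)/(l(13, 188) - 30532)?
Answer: 3802582/2852281 ≈ 1.3332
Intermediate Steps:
f = 55/94 (f = -55*(-1/94) = 55/94 ≈ 0.58511)
l(k, b) = 55/94 + b (l(k, b) = b + 55/94 = 55/94 + b)
(-34422 - 6031)/(l(13, 188) - 30532) = (-34422 - 6031)/((55/94 + 188) - 30532) = -40453/(17727/94 - 30532) = -40453/(-2852281/94) = -40453*(-94/2852281) = 3802582/2852281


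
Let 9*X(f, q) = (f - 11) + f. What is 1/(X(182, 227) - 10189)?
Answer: -9/91348 ≈ -9.8524e-5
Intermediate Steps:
X(f, q) = -11/9 + 2*f/9 (X(f, q) = ((f - 11) + f)/9 = ((-11 + f) + f)/9 = (-11 + 2*f)/9 = -11/9 + 2*f/9)
1/(X(182, 227) - 10189) = 1/((-11/9 + (2/9)*182) - 10189) = 1/((-11/9 + 364/9) - 10189) = 1/(353/9 - 10189) = 1/(-91348/9) = -9/91348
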